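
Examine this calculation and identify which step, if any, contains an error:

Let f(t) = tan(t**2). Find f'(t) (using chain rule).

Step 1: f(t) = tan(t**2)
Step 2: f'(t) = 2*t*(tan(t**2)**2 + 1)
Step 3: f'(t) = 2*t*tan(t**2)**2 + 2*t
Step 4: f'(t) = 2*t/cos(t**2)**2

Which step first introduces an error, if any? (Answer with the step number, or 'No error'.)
No error

All steps in this derivation are correct.
The final answer f'(t) = 2*t/cos(t**2)**2 is valid.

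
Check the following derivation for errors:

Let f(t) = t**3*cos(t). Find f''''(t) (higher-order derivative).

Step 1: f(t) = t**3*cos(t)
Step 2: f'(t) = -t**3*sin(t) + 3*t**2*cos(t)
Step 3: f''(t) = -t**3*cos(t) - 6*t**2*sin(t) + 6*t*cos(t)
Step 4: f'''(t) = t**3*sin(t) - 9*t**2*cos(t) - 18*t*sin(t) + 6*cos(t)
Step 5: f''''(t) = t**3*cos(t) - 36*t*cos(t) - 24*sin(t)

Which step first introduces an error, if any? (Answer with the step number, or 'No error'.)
Step 5

Step 5 is incorrect due to a dropped term.
The step shows: t**3*cos(t) - 36*t*cos(t) - 24*sin(t)
The correct value should be: t**3*cos(t) + 12*t**2*sin(t) - 36*t*cos(t) - 24*sin(t)

Explanation: A term was dropped: the term 12*t**2*sin(t) was incorrectly omitted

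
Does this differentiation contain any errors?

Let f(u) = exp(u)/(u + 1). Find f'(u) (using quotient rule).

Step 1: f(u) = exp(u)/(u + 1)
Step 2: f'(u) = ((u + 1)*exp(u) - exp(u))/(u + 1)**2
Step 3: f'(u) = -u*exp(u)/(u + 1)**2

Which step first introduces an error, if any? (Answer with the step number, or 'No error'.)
Step 3

Step 3 is incorrect due to a sign flip.
The step shows: -u*exp(u)/(u + 1)**2
The correct value should be: u*exp(u)/(u + 1)**2

Explanation: The sign of the whole expression was flipped: the term u*exp(u)/(u + 1)**2 was incorrectly written as -u*exp(u)/(u + 1)**2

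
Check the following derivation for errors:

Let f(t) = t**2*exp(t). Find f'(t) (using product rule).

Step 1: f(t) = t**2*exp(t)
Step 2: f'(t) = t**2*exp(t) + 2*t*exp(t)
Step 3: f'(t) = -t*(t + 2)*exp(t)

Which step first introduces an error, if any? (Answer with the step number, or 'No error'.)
Step 3

Step 3 is incorrect due to a sign flip.
The step shows: -t*(t + 2)*exp(t)
The correct value should be: t*(t + 2)*exp(t)

Explanation: The sign of the whole expression was flipped: the term t*(t + 2)*exp(t) was incorrectly written as -t*(t + 2)*exp(t)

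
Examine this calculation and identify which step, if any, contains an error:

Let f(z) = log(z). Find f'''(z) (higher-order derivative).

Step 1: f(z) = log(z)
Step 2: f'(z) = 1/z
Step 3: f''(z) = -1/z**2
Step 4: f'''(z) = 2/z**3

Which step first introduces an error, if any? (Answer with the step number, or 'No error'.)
No error

All steps in this derivation are correct.
The final answer f'''(z) = 2/z**3 is valid.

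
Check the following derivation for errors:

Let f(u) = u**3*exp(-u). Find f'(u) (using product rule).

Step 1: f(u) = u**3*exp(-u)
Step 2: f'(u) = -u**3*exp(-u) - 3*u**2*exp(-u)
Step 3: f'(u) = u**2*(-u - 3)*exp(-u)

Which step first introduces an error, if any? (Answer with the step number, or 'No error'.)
Step 2

Step 2 is incorrect due to a sign flip.
The step shows: -u**3*exp(-u) - 3*u**2*exp(-u)
The correct value should be: -u**3*exp(-u) + 3*u**2*exp(-u)

Explanation: The sign of one term was flipped: the term 3*u**2*exp(-u) was incorrectly written as -3*u**2*exp(-u)
The later steps are derived from this incorrect expression, so the error originates in Step 2.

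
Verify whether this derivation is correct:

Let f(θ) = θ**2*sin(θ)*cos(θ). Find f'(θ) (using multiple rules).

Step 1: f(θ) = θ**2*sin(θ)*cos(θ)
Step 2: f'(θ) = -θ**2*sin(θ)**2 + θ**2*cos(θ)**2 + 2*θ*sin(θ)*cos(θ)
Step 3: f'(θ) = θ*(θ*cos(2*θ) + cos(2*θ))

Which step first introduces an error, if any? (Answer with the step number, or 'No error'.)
Step 3

Step 3 is incorrect due to a wrong trig function.
The step shows: θ*(θ*cos(2*θ) + cos(2*θ))
The correct value should be: θ*(θ*cos(2*θ) + sin(2*θ))

Explanation: sin(2*θ) was incorrectly written as cos(2*θ): the term θ*(θ*cos(2*θ) + sin(2*θ)) was incorrectly written as θ*(θ*cos(2*θ) + cos(2*θ))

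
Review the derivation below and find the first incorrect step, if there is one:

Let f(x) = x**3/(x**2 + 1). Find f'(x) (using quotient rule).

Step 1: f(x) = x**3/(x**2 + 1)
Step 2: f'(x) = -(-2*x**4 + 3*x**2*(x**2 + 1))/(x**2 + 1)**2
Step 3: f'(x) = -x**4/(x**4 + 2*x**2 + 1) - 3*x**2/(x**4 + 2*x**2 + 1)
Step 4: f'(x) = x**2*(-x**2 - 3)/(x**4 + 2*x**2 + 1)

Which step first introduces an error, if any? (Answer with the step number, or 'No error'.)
Step 2

Step 2 is incorrect due to a sign flip.
The step shows: -(-2*x**4 + 3*x**2*(x**2 + 1))/(x**2 + 1)**2
The correct value should be: (-2*x**4 + 3*x**2*(x**2 + 1))/(x**2 + 1)**2

Explanation: The sign of the whole expression was flipped: the term (-2*x**4 + 3*x**2*(x**2 + 1))/(x**2 + 1)**2 was incorrectly written as -(-2*x**4 + 3*x**2*(x**2 + 1))/(x**2 + 1)**2
The later steps are derived from this incorrect expression, so the error originates in Step 2.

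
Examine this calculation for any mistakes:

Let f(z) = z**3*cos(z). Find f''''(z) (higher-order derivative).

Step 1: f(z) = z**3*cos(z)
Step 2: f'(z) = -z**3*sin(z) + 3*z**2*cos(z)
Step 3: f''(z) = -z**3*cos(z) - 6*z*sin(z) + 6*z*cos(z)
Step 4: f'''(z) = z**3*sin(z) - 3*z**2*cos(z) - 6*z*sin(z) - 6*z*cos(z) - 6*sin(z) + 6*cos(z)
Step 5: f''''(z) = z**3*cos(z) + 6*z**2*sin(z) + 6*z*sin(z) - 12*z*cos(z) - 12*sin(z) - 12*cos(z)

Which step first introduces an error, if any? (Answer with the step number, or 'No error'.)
Step 3

Step 3 is incorrect due to a wrong exponent.
The step shows: -z**3*cos(z) - 6*z*sin(z) + 6*z*cos(z)
The correct value should be: -z**3*cos(z) - 6*z**2*sin(z) + 6*z*cos(z)

Explanation: The exponent 2 on z was incorrectly written as 1: the term -6*z**2*sin(z) was incorrectly written as -6*z*sin(z)
The later steps are derived from this incorrect expression, so the error originates in Step 3.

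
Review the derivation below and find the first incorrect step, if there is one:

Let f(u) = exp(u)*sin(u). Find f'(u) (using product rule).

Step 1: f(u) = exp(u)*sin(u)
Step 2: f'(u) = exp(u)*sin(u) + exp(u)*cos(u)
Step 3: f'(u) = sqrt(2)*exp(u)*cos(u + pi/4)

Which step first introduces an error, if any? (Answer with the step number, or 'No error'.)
Step 3

Step 3 is incorrect due to a wrong trig function.
The step shows: sqrt(2)*exp(u)*cos(u + pi/4)
The correct value should be: sqrt(2)*exp(u)*sin(u + pi/4)

Explanation: sin(u + pi/4) was incorrectly written as cos(u + pi/4): the term sqrt(2)*exp(u)*sin(u + pi/4) was incorrectly written as sqrt(2)*exp(u)*cos(u + pi/4)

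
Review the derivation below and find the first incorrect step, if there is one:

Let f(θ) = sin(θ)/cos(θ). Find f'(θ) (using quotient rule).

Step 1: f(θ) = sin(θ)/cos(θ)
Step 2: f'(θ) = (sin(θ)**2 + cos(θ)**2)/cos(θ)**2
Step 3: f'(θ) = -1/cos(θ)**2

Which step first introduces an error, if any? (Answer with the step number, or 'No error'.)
Step 3

Step 3 is incorrect due to a sign flip.
The step shows: -1/cos(θ)**2
The correct value should be: cos(θ)**(-2)

Explanation: The sign of the whole expression was flipped: the term cos(θ)**(-2) was incorrectly written as -1/cos(θ)**2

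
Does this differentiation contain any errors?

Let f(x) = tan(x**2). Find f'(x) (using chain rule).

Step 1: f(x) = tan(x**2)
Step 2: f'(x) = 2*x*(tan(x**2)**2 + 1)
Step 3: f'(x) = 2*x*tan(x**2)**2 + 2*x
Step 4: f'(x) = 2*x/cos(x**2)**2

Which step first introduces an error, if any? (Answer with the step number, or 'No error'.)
No error

All steps in this derivation are correct.
The final answer f'(x) = 2*x/cos(x**2)**2 is valid.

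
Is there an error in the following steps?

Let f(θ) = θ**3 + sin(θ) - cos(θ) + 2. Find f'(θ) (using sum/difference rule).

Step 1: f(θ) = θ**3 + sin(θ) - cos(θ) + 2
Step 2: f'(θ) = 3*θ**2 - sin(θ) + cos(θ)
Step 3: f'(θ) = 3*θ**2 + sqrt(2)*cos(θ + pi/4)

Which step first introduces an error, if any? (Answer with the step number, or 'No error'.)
Step 2

Step 2 is incorrect due to a sign flip.
The step shows: 3*θ**2 - sin(θ) + cos(θ)
The correct value should be: 3*θ**2 + sin(θ) + cos(θ)

Explanation: The sign of one term was flipped: the term sin(θ) was incorrectly written as -sin(θ)
The later steps are derived from this incorrect expression, so the error originates in Step 2.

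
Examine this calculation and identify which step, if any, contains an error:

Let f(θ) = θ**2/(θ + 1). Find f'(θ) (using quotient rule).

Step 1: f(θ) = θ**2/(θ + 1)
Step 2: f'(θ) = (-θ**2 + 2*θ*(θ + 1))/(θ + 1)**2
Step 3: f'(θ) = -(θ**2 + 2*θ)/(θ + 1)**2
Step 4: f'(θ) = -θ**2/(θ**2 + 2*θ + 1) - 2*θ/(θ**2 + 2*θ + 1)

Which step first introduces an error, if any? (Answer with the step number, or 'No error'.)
Step 3

Step 3 is incorrect due to a sign flip.
The step shows: -(θ**2 + 2*θ)/(θ + 1)**2
The correct value should be: (θ**2 + 2*θ)/(θ + 1)**2

Explanation: The sign of the whole expression was flipped: the term (θ**2 + 2*θ)/(θ + 1)**2 was incorrectly written as -(θ**2 + 2*θ)/(θ + 1)**2
The later steps are derived from this incorrect expression, so the error originates in Step 3.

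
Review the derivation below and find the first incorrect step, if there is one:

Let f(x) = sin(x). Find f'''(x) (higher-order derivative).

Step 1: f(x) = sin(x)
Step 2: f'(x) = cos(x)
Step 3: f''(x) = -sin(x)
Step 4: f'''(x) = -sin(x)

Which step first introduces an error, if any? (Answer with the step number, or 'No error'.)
Step 4

Step 4 is incorrect due to a wrong trig function.
The step shows: -sin(x)
The correct value should be: -cos(x)

Explanation: cos(x) was incorrectly written as sin(x): the term -cos(x) was incorrectly written as -sin(x)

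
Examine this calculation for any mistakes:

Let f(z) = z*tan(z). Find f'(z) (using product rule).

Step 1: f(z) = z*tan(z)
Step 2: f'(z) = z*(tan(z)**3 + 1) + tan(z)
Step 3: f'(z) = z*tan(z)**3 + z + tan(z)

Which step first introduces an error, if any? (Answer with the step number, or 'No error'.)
Step 2

Step 2 is incorrect due to a wrong exponent.
The step shows: z*(tan(z)**3 + 1) + tan(z)
The correct value should be: z*(tan(z)**2 + 1) + tan(z)

Explanation: The exponent 2 on tan(z) was incorrectly written as 3: the term z*(tan(z)**2 + 1) was incorrectly written as z*(tan(z)**3 + 1)
The later steps are derived from this incorrect expression, so the error originates in Step 2.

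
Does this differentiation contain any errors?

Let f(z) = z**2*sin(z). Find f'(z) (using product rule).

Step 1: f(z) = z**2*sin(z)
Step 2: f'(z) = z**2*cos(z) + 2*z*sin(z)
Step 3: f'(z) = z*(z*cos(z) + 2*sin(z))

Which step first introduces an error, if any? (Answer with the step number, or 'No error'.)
No error

All steps in this derivation are correct.
The final answer f'(z) = z*(z*cos(z) + 2*sin(z)) is valid.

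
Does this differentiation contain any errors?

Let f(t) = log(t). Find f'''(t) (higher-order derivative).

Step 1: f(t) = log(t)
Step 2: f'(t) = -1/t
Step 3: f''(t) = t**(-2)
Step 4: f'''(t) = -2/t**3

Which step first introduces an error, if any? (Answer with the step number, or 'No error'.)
Step 2

Step 2 is incorrect due to a sign flip.
The step shows: -1/t
The correct value should be: 1/t

Explanation: The sign of the whole expression was flipped: the term 1/t was incorrectly written as -1/t
The later steps are derived from this incorrect expression, so the error originates in Step 2.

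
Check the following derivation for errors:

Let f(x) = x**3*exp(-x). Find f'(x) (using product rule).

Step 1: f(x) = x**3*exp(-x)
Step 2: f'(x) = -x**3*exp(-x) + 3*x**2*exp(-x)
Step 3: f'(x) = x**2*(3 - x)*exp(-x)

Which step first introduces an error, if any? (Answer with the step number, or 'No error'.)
No error

All steps in this derivation are correct.
The final answer f'(x) = x**2*(3 - x)*exp(-x) is valid.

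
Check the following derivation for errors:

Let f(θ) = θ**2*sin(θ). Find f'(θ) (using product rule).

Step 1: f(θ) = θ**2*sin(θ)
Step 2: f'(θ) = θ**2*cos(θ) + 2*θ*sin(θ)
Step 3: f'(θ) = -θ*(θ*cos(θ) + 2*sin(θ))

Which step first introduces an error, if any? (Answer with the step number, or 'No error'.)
Step 3

Step 3 is incorrect due to a sign flip.
The step shows: -θ*(θ*cos(θ) + 2*sin(θ))
The correct value should be: θ*(θ*cos(θ) + 2*sin(θ))

Explanation: The sign of the whole expression was flipped: the term θ*(θ*cos(θ) + 2*sin(θ)) was incorrectly written as -θ*(θ*cos(θ) + 2*sin(θ))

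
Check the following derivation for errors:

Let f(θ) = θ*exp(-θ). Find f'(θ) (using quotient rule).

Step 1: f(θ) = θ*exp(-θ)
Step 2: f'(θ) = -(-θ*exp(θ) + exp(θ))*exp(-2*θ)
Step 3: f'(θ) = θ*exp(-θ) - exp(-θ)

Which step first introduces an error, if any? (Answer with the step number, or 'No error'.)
Step 2

Step 2 is incorrect due to a sign flip.
The step shows: -(-θ*exp(θ) + exp(θ))*exp(-2*θ)
The correct value should be: (-θ*exp(θ) + exp(θ))*exp(-2*θ)

Explanation: The sign of the whole expression was flipped: the term (-θ*exp(θ) + exp(θ))*exp(-2*θ) was incorrectly written as -(-θ*exp(θ) + exp(θ))*exp(-2*θ)
The later steps are derived from this incorrect expression, so the error originates in Step 2.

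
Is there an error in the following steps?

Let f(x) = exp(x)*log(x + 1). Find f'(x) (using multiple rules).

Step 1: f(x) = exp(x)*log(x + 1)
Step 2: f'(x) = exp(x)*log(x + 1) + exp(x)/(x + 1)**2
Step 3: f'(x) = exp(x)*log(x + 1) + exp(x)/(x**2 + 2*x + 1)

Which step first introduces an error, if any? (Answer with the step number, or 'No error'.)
Step 2

Step 2 is incorrect due to a wrong exponent.
The step shows: exp(x)*log(x + 1) + exp(x)/(x + 1)**2
The correct value should be: exp(x)*log(x + 1) + exp(x)/(x + 1)

Explanation: The exponent -1 on x + 1 was incorrectly written as -2: the term exp(x)/(x + 1) was incorrectly written as exp(x)/(x + 1)**2
The later steps are derived from this incorrect expression, so the error originates in Step 2.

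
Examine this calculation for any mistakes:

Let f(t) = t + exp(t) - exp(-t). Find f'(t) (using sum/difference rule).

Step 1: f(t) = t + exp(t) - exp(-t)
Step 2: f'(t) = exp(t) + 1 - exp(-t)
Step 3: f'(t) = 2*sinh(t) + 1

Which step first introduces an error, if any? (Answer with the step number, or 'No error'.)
Step 2

Step 2 is incorrect due to a sign flip.
The step shows: exp(t) + 1 - exp(-t)
The correct value should be: exp(t) + 1 + exp(-t)

Explanation: The sign of one term was flipped: the term exp(-t) was incorrectly written as -exp(-t)
The later steps are derived from this incorrect expression, so the error originates in Step 2.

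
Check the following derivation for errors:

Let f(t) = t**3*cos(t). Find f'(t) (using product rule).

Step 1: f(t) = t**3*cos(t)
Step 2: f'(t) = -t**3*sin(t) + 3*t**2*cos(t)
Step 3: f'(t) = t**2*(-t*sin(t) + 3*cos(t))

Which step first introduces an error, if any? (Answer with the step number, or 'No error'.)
No error

All steps in this derivation are correct.
The final answer f'(t) = t**2*(-t*sin(t) + 3*cos(t)) is valid.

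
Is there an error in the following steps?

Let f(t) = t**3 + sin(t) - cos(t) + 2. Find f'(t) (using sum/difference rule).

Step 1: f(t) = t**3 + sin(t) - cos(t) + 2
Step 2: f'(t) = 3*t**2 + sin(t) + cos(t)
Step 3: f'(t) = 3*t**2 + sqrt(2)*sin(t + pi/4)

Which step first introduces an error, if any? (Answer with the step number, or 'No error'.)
No error

All steps in this derivation are correct.
The final answer f'(t) = 3*t**2 + sqrt(2)*sin(t + pi/4) is valid.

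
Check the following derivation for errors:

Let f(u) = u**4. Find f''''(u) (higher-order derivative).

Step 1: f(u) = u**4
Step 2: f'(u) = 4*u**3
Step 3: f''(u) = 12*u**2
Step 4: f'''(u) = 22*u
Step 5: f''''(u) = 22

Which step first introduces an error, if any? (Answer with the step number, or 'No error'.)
Step 4

Step 4 is incorrect due to a wrong coefficient.
The step shows: 22*u
The correct value should be: 24*u

Explanation: The coefficient 24 was incorrectly written as 22: the term 24*u was incorrectly written as 22*u
The later steps are derived from this incorrect expression, so the error originates in Step 4.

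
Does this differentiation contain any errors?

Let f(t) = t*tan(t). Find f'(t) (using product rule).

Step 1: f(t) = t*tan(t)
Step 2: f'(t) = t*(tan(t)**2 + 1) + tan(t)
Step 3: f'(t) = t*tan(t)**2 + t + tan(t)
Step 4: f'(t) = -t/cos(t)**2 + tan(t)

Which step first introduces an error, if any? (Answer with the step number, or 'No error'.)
Step 4

Step 4 is incorrect due to a sign flip.
The step shows: -t/cos(t)**2 + tan(t)
The correct value should be: t/cos(t)**2 + tan(t)

Explanation: The sign of one term was flipped: the term t/cos(t)**2 was incorrectly written as -t/cos(t)**2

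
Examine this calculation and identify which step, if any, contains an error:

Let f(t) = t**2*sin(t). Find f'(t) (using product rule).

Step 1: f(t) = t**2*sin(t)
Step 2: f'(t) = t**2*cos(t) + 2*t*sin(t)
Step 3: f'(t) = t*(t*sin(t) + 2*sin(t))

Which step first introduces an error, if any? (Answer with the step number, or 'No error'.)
Step 3

Step 3 is incorrect due to a wrong trig function.
The step shows: t*(t*sin(t) + 2*sin(t))
The correct value should be: t*(t*cos(t) + 2*sin(t))

Explanation: cos(t) was incorrectly written as sin(t): the term t*(t*cos(t) + 2*sin(t)) was incorrectly written as t*(t*sin(t) + 2*sin(t))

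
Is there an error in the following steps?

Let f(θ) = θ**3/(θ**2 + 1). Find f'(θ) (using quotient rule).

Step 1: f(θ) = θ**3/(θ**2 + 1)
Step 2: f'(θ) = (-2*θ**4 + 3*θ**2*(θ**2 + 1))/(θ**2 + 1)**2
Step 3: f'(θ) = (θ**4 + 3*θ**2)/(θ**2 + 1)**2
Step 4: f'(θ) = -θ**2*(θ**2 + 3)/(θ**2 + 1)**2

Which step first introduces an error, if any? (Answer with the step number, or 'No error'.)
Step 4

Step 4 is incorrect due to a sign flip.
The step shows: -θ**2*(θ**2 + 3)/(θ**2 + 1)**2
The correct value should be: θ**2*(θ**2 + 3)/(θ**2 + 1)**2

Explanation: The sign of the whole expression was flipped: the term θ**2*(θ**2 + 3)/(θ**2 + 1)**2 was incorrectly written as -θ**2*(θ**2 + 3)/(θ**2 + 1)**2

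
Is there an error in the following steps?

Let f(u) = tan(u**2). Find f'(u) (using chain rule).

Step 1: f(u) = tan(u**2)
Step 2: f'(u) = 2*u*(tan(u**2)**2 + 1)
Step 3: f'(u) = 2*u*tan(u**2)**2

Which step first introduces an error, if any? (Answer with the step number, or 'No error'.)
Step 3

Step 3 is incorrect due to a dropped term.
The step shows: 2*u*tan(u**2)**2
The correct value should be: 2*u*tan(u**2)**2 + 2*u

Explanation: A term was dropped: the term 2*u was incorrectly omitted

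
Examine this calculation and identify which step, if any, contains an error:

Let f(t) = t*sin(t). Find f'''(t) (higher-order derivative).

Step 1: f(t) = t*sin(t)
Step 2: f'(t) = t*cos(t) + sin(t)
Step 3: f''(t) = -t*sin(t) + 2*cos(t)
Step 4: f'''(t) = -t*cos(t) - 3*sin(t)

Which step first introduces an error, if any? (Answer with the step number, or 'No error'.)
No error

All steps in this derivation are correct.
The final answer f'''(t) = -t*cos(t) - 3*sin(t) is valid.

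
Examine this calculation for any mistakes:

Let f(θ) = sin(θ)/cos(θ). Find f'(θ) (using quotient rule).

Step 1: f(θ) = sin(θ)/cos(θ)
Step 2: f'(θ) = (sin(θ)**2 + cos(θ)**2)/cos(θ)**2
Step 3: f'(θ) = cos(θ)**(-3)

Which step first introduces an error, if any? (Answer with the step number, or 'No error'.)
Step 3

Step 3 is incorrect due to a wrong exponent.
The step shows: cos(θ)**(-3)
The correct value should be: cos(θ)**(-2)

Explanation: The exponent -2 on cos(θ) was incorrectly written as -3: the term cos(θ)**(-2) was incorrectly written as cos(θ)**(-3)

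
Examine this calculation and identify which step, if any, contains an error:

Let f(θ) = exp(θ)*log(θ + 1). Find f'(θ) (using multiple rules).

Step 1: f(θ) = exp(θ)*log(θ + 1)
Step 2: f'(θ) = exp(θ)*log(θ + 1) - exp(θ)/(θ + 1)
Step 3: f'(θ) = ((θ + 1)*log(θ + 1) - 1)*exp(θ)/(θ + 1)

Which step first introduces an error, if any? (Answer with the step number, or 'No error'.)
Step 2

Step 2 is incorrect due to a sign flip.
The step shows: exp(θ)*log(θ + 1) - exp(θ)/(θ + 1)
The correct value should be: exp(θ)*log(θ + 1) + exp(θ)/(θ + 1)

Explanation: The sign of one term was flipped: the term exp(θ)/(θ + 1) was incorrectly written as -exp(θ)/(θ + 1)
The later steps are derived from this incorrect expression, so the error originates in Step 2.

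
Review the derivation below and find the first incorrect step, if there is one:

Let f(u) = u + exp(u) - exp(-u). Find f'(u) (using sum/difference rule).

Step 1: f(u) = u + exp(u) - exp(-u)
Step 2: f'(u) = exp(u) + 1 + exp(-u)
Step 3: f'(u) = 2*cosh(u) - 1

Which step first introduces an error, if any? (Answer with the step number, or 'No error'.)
Step 3

Step 3 is incorrect due to a sign flip.
The step shows: 2*cosh(u) - 1
The correct value should be: 2*cosh(u) + 1

Explanation: The sign of one term was flipped: the term 1 was incorrectly written as -1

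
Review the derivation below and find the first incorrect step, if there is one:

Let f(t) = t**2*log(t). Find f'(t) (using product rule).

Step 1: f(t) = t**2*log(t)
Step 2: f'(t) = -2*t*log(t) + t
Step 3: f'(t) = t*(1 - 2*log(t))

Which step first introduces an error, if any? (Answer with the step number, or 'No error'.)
Step 2

Step 2 is incorrect due to a sign flip.
The step shows: -2*t*log(t) + t
The correct value should be: 2*t*log(t) + t

Explanation: The sign of one term was flipped: the term 2*t*log(t) was incorrectly written as -2*t*log(t)
The later steps are derived from this incorrect expression, so the error originates in Step 2.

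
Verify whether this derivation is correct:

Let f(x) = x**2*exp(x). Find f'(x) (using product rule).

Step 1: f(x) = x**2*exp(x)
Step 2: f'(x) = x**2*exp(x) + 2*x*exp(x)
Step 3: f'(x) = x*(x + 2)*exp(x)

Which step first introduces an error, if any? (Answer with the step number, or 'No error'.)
No error

All steps in this derivation are correct.
The final answer f'(x) = x*(x + 2)*exp(x) is valid.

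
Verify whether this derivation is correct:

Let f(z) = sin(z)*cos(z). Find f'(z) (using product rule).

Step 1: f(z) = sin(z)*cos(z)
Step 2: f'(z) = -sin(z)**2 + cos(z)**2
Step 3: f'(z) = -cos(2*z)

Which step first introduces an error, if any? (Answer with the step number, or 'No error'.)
Step 3

Step 3 is incorrect due to a sign flip.
The step shows: -cos(2*z)
The correct value should be: cos(2*z)

Explanation: The sign of the whole expression was flipped: the term cos(2*z) was incorrectly written as -cos(2*z)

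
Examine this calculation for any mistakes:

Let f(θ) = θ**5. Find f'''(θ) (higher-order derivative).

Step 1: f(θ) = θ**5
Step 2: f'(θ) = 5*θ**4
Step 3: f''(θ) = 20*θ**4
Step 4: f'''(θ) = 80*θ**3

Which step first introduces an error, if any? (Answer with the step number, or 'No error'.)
Step 3

Step 3 is incorrect due to a wrong exponent.
The step shows: 20*θ**4
The correct value should be: 20*θ**3

Explanation: The exponent 3 on θ was incorrectly written as 4: the term 20*θ**3 was incorrectly written as 20*θ**4
The later steps are derived from this incorrect expression, so the error originates in Step 3.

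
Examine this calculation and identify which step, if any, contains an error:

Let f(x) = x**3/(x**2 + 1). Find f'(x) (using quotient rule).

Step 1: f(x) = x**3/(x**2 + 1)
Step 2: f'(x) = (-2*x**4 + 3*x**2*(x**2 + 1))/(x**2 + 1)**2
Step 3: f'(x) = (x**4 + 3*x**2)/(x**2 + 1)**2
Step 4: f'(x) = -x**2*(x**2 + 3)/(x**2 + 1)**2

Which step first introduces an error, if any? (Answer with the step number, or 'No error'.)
Step 4

Step 4 is incorrect due to a sign flip.
The step shows: -x**2*(x**2 + 3)/(x**2 + 1)**2
The correct value should be: x**2*(x**2 + 3)/(x**2 + 1)**2

Explanation: The sign of the whole expression was flipped: the term x**2*(x**2 + 3)/(x**2 + 1)**2 was incorrectly written as -x**2*(x**2 + 3)/(x**2 + 1)**2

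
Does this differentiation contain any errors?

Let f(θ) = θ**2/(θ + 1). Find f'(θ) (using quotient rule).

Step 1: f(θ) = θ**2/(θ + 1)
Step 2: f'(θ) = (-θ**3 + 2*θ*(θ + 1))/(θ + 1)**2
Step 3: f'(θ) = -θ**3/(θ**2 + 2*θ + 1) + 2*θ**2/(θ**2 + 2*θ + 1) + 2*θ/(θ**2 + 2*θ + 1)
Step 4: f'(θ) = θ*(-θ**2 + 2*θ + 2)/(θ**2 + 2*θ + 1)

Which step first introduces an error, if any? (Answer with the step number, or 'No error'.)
Step 2

Step 2 is incorrect due to a wrong exponent.
The step shows: (-θ**3 + 2*θ*(θ + 1))/(θ + 1)**2
The correct value should be: (-θ**2 + 2*θ*(θ + 1))/(θ + 1)**2

Explanation: The exponent 2 on θ was incorrectly written as 3: the term (-θ**2 + 2*θ*(θ + 1))/(θ + 1)**2 was incorrectly written as (-θ**3 + 2*θ*(θ + 1))/(θ + 1)**2
The later steps are derived from this incorrect expression, so the error originates in Step 2.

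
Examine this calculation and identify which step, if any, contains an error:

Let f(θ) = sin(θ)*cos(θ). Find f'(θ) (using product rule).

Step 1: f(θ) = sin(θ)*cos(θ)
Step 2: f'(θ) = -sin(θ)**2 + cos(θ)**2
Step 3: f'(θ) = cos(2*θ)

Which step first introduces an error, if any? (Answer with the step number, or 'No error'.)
No error

All steps in this derivation are correct.
The final answer f'(θ) = cos(2*θ) is valid.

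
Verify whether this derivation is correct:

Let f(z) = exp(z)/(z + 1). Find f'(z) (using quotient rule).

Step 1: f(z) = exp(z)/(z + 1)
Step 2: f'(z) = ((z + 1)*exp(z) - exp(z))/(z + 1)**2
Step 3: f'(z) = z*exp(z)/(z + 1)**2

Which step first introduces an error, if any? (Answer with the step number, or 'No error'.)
No error

All steps in this derivation are correct.
The final answer f'(z) = z*exp(z)/(z + 1)**2 is valid.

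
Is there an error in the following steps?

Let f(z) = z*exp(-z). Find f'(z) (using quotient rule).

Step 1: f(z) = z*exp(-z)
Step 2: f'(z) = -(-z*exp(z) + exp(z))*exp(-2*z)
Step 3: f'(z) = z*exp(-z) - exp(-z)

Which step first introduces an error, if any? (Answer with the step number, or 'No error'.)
Step 2

Step 2 is incorrect due to a sign flip.
The step shows: -(-z*exp(z) + exp(z))*exp(-2*z)
The correct value should be: (-z*exp(z) + exp(z))*exp(-2*z)

Explanation: The sign of the whole expression was flipped: the term (-z*exp(z) + exp(z))*exp(-2*z) was incorrectly written as -(-z*exp(z) + exp(z))*exp(-2*z)
The later steps are derived from this incorrect expression, so the error originates in Step 2.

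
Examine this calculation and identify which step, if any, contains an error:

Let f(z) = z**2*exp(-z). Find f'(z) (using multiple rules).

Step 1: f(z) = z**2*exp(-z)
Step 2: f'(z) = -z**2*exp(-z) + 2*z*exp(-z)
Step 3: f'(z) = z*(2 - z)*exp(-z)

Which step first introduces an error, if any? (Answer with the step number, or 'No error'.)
No error

All steps in this derivation are correct.
The final answer f'(z) = z*(2 - z)*exp(-z) is valid.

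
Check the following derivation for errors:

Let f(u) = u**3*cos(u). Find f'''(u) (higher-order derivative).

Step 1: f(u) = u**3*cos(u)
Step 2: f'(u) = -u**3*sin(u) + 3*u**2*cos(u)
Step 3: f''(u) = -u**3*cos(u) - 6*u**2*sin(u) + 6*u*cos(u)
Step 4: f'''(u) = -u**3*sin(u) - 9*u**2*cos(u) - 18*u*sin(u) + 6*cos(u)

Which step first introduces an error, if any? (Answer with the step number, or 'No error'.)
Step 4

Step 4 is incorrect due to a sign flip.
The step shows: -u**3*sin(u) - 9*u**2*cos(u) - 18*u*sin(u) + 6*cos(u)
The correct value should be: u**3*sin(u) - 9*u**2*cos(u) - 18*u*sin(u) + 6*cos(u)

Explanation: The sign of one term was flipped: the term u**3*sin(u) was incorrectly written as -u**3*sin(u)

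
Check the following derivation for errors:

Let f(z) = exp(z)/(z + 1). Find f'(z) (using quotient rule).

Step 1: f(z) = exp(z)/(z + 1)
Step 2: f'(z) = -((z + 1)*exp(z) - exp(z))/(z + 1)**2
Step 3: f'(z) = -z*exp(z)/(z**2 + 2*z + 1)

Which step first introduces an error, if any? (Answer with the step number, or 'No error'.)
Step 2

Step 2 is incorrect due to a sign flip.
The step shows: -((z + 1)*exp(z) - exp(z))/(z + 1)**2
The correct value should be: ((z + 1)*exp(z) - exp(z))/(z + 1)**2

Explanation: The sign of the whole expression was flipped: the term ((z + 1)*exp(z) - exp(z))/(z + 1)**2 was incorrectly written as -((z + 1)*exp(z) - exp(z))/(z + 1)**2
The later steps are derived from this incorrect expression, so the error originates in Step 2.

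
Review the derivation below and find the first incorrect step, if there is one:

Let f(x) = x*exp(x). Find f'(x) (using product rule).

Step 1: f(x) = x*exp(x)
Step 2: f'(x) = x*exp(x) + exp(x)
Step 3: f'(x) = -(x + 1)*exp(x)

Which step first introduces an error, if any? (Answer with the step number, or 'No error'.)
Step 3

Step 3 is incorrect due to a sign flip.
The step shows: -(x + 1)*exp(x)
The correct value should be: (x + 1)*exp(x)

Explanation: The sign of the whole expression was flipped: the term (x + 1)*exp(x) was incorrectly written as -(x + 1)*exp(x)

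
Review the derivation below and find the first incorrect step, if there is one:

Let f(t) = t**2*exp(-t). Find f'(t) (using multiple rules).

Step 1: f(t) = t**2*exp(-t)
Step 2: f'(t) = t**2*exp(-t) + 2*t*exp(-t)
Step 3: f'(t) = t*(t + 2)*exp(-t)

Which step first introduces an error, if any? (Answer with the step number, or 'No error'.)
Step 2

Step 2 is incorrect due to a sign flip.
The step shows: t**2*exp(-t) + 2*t*exp(-t)
The correct value should be: -t**2*exp(-t) + 2*t*exp(-t)

Explanation: The sign of one term was flipped: the term -t**2*exp(-t) was incorrectly written as t**2*exp(-t)
The later steps are derived from this incorrect expression, so the error originates in Step 2.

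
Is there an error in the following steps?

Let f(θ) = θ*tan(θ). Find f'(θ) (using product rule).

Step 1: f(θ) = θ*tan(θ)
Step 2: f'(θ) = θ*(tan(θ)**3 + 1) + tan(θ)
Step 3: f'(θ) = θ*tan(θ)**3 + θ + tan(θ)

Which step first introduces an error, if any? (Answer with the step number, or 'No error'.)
Step 2

Step 2 is incorrect due to a wrong exponent.
The step shows: θ*(tan(θ)**3 + 1) + tan(θ)
The correct value should be: θ*(tan(θ)**2 + 1) + tan(θ)

Explanation: The exponent 2 on tan(θ) was incorrectly written as 3: the term θ*(tan(θ)**2 + 1) was incorrectly written as θ*(tan(θ)**3 + 1)
The later steps are derived from this incorrect expression, so the error originates in Step 2.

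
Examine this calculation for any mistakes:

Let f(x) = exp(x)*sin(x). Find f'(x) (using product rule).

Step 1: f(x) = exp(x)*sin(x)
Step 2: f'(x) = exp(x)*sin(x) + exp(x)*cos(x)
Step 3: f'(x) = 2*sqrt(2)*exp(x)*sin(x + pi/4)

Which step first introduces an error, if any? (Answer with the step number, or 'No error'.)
Step 3

Step 3 is incorrect due to a wrong exponent.
The step shows: 2*sqrt(2)*exp(x)*sin(x + pi/4)
The correct value should be: sqrt(2)*exp(x)*sin(x + pi/4)

Explanation: The exponent 1/2 on 2 was incorrectly written as 3/2: the term sqrt(2)*exp(x)*sin(x + pi/4) was incorrectly written as 2*sqrt(2)*exp(x)*sin(x + pi/4)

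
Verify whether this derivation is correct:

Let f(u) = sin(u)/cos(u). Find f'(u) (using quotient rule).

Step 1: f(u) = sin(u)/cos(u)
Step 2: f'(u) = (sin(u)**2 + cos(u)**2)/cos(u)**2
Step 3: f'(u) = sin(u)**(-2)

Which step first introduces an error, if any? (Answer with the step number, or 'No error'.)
Step 3

Step 3 is incorrect due to a wrong trig function.
The step shows: sin(u)**(-2)
The correct value should be: cos(u)**(-2)

Explanation: cos(u) was incorrectly written as sin(u): the term cos(u)**(-2) was incorrectly written as sin(u)**(-2)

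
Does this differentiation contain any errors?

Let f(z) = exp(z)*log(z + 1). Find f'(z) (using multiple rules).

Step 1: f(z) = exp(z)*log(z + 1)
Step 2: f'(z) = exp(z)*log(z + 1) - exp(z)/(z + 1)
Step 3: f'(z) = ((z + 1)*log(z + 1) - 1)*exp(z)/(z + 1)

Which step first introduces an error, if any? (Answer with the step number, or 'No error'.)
Step 2

Step 2 is incorrect due to a sign flip.
The step shows: exp(z)*log(z + 1) - exp(z)/(z + 1)
The correct value should be: exp(z)*log(z + 1) + exp(z)/(z + 1)

Explanation: The sign of one term was flipped: the term exp(z)/(z + 1) was incorrectly written as -exp(z)/(z + 1)
The later steps are derived from this incorrect expression, so the error originates in Step 2.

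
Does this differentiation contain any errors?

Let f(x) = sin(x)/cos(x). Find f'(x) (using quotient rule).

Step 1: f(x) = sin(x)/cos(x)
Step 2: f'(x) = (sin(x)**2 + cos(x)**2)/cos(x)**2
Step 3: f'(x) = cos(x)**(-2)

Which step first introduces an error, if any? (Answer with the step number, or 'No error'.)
No error

All steps in this derivation are correct.
The final answer f'(x) = cos(x)**(-2) is valid.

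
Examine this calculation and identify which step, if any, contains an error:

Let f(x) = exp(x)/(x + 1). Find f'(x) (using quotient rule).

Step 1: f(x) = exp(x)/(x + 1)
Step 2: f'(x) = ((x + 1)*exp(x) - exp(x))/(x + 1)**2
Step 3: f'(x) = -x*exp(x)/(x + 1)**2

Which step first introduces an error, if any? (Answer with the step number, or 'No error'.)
Step 3

Step 3 is incorrect due to a sign flip.
The step shows: -x*exp(x)/(x + 1)**2
The correct value should be: x*exp(x)/(x + 1)**2

Explanation: The sign of the whole expression was flipped: the term x*exp(x)/(x + 1)**2 was incorrectly written as -x*exp(x)/(x + 1)**2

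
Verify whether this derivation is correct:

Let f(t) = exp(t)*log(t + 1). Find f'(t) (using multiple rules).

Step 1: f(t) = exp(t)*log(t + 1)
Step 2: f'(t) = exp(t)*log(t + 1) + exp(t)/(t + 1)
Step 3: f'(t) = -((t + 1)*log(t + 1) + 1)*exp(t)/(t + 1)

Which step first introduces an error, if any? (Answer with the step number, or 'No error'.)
Step 3

Step 3 is incorrect due to a sign flip.
The step shows: -((t + 1)*log(t + 1) + 1)*exp(t)/(t + 1)
The correct value should be: ((t + 1)*log(t + 1) + 1)*exp(t)/(t + 1)

Explanation: The sign of the whole expression was flipped: the term ((t + 1)*log(t + 1) + 1)*exp(t)/(t + 1) was incorrectly written as -((t + 1)*log(t + 1) + 1)*exp(t)/(t + 1)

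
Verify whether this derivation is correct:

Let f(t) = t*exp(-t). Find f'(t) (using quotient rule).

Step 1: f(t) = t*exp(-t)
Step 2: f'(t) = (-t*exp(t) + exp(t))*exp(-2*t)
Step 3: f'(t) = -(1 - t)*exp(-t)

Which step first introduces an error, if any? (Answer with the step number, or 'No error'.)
Step 3

Step 3 is incorrect due to a sign flip.
The step shows: -(1 - t)*exp(-t)
The correct value should be: (1 - t)*exp(-t)

Explanation: The sign of the whole expression was flipped: the term (1 - t)*exp(-t) was incorrectly written as -(1 - t)*exp(-t)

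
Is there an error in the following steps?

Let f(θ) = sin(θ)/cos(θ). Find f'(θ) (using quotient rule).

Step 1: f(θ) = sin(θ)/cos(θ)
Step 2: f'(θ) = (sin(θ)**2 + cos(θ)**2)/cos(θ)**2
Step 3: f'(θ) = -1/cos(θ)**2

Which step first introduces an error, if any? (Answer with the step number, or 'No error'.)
Step 3

Step 3 is incorrect due to a sign flip.
The step shows: -1/cos(θ)**2
The correct value should be: cos(θ)**(-2)

Explanation: The sign of the whole expression was flipped: the term cos(θ)**(-2) was incorrectly written as -1/cos(θ)**2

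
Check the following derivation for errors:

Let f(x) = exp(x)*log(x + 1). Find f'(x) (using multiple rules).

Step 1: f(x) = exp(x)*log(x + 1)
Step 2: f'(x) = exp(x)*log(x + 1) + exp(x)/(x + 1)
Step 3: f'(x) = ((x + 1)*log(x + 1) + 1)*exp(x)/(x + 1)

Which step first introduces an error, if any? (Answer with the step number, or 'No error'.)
No error

All steps in this derivation are correct.
The final answer f'(x) = ((x + 1)*log(x + 1) + 1)*exp(x)/(x + 1) is valid.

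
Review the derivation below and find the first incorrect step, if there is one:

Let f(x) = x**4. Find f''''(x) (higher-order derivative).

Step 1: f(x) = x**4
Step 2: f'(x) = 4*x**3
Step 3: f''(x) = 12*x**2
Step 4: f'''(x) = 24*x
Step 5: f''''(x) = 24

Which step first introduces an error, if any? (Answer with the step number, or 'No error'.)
No error

All steps in this derivation are correct.
The final answer f''''(x) = 24 is valid.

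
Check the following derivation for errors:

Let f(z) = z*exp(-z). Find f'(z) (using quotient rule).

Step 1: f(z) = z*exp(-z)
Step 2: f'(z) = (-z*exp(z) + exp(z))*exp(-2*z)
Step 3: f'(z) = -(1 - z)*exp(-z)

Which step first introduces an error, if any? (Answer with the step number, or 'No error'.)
Step 3

Step 3 is incorrect due to a sign flip.
The step shows: -(1 - z)*exp(-z)
The correct value should be: (1 - z)*exp(-z)

Explanation: The sign of the whole expression was flipped: the term (1 - z)*exp(-z) was incorrectly written as -(1 - z)*exp(-z)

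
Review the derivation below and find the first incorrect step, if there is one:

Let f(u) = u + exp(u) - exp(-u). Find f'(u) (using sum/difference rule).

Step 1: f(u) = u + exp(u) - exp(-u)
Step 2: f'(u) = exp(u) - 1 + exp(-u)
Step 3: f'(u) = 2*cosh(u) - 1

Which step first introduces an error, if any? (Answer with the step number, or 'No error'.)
Step 2

Step 2 is incorrect due to a sign flip.
The step shows: exp(u) - 1 + exp(-u)
The correct value should be: exp(u) + 1 + exp(-u)

Explanation: The sign of one term was flipped: the term 1 was incorrectly written as -1
The later steps are derived from this incorrect expression, so the error originates in Step 2.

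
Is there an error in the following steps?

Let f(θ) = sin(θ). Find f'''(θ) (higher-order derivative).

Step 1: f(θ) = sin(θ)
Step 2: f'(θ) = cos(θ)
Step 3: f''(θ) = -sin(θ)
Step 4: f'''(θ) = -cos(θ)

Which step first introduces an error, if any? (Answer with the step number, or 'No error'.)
No error

All steps in this derivation are correct.
The final answer f'''(θ) = -cos(θ) is valid.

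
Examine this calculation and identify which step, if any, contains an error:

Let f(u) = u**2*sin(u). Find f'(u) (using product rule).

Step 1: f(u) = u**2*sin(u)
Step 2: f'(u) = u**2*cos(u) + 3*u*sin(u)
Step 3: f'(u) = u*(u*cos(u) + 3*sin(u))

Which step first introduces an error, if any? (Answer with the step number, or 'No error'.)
Step 2

Step 2 is incorrect due to a wrong coefficient.
The step shows: u**2*cos(u) + 3*u*sin(u)
The correct value should be: u**2*cos(u) + 2*u*sin(u)

Explanation: The coefficient 2 was incorrectly written as 3: the term 2*u*sin(u) was incorrectly written as 3*u*sin(u)
The later steps are derived from this incorrect expression, so the error originates in Step 2.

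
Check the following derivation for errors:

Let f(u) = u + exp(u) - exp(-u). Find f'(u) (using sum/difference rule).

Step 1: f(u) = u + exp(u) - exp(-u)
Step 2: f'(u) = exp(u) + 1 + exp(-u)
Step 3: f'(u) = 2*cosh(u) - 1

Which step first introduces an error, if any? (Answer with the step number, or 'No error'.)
Step 3

Step 3 is incorrect due to a sign flip.
The step shows: 2*cosh(u) - 1
The correct value should be: 2*cosh(u) + 1

Explanation: The sign of one term was flipped: the term 1 was incorrectly written as -1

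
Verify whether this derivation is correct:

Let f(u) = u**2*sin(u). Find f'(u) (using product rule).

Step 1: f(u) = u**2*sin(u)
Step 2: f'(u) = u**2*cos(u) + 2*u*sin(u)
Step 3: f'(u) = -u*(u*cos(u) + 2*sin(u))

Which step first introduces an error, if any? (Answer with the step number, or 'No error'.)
Step 3

Step 3 is incorrect due to a sign flip.
The step shows: -u*(u*cos(u) + 2*sin(u))
The correct value should be: u*(u*cos(u) + 2*sin(u))

Explanation: The sign of the whole expression was flipped: the term u*(u*cos(u) + 2*sin(u)) was incorrectly written as -u*(u*cos(u) + 2*sin(u))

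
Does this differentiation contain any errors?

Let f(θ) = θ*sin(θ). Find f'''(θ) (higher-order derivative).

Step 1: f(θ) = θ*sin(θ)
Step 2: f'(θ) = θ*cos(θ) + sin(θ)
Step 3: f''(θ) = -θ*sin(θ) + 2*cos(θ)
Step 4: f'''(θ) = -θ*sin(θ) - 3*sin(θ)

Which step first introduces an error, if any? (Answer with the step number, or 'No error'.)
Step 4

Step 4 is incorrect due to a wrong trig function.
The step shows: -θ*sin(θ) - 3*sin(θ)
The correct value should be: -θ*cos(θ) - 3*sin(θ)

Explanation: cos(θ) was incorrectly written as sin(θ): the term -θ*cos(θ) was incorrectly written as -θ*sin(θ)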